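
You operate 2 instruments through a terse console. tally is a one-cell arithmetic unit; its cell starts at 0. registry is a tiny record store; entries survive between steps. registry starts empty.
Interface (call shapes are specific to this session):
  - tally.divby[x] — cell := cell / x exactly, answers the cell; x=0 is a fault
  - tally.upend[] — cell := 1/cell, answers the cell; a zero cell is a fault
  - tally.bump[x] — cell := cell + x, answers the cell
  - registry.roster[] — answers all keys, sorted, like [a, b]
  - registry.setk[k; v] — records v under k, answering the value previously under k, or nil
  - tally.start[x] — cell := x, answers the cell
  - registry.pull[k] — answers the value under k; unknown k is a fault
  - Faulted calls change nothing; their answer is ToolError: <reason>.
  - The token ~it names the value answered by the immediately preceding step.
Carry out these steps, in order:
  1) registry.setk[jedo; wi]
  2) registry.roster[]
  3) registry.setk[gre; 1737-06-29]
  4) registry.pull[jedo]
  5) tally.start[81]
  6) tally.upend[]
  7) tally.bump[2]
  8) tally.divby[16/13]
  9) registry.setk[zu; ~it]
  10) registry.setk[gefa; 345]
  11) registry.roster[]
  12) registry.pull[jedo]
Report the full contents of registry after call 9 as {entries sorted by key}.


Answer: {gre=1737-06-29, jedo=wi, zu=2119/1296}

Derivation:
! registry.setk(k: jedo, v: wi) -> nil
! registry.roster() -> [jedo]
! registry.setk(k: gre, v: 1737-06-29) -> nil
! registry.pull(k: jedo) -> wi
! tally.start(x: 81) -> 81
! tally.upend() -> 1/81
! tally.bump(x: 2) -> 163/81
! tally.divby(x: 16/13) -> 2119/1296
! registry.setk(k: zu, v: ~it) -> nil
! registry.setk(k: gefa, v: 345) -> nil
! registry.roster() -> [gefa, gre, jedo, zu]
! registry.pull(k: jedo) -> wi


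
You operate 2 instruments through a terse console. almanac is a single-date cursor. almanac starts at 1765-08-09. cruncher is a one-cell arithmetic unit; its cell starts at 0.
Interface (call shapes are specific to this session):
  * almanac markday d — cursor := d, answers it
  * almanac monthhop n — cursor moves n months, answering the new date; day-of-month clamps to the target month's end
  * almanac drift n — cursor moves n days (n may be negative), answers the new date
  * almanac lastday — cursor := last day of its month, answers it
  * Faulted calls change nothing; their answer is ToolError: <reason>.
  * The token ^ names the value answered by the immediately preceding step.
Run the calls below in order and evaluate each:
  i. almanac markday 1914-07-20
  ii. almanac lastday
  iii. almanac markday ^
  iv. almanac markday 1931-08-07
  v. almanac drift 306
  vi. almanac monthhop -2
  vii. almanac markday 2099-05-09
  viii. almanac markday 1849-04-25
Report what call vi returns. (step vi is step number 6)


Answer: 1932-04-08

Derivation:
→ almanac markday(d=1914-07-20)
← 1914-07-20
→ almanac lastday()
← 1914-07-31
→ almanac markday(d=^)
← 1914-07-31
→ almanac markday(d=1931-08-07)
← 1931-08-07
→ almanac drift(n=306)
← 1932-06-08
→ almanac monthhop(n=-2)
← 1932-04-08
→ almanac markday(d=2099-05-09)
← 2099-05-09
→ almanac markday(d=1849-04-25)
← 1849-04-25


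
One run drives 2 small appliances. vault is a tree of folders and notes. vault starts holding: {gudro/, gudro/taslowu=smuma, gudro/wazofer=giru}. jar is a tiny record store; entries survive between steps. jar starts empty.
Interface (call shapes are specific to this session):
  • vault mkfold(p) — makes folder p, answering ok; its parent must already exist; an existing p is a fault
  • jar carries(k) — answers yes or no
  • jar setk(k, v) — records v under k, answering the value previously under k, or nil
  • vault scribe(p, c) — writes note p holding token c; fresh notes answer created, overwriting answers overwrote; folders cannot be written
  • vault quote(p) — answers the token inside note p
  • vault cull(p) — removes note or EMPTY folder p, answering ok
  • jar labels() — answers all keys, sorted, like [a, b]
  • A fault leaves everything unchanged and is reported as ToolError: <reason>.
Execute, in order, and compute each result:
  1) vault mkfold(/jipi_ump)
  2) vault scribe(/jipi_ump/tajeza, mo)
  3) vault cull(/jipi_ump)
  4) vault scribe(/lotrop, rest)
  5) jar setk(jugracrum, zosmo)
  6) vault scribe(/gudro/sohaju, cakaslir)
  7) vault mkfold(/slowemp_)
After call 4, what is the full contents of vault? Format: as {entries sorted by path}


Answer: {gudro/, gudro/taslowu=smuma, gudro/wazofer=giru, jipi_ump/, jipi_ump/tajeza=mo, lotrop=rest}

Derivation:
Using vault mkfold(p: /jipi_ump), which returns ok.
Then vault scribe(p: /jipi_ump/tajeza, c: mo), giving created.
Using vault cull(p: /jipi_ump), and get ToolError: not empty.
Then vault scribe(p: /lotrop, c: rest): created.
Invoking jar setk(k: jugracrum, v: zosmo), → nil.
Now I run vault scribe(p: /gudro/sohaju, c: cakaslir): created.
I try vault mkfold(p: /slowemp_), and see ok.


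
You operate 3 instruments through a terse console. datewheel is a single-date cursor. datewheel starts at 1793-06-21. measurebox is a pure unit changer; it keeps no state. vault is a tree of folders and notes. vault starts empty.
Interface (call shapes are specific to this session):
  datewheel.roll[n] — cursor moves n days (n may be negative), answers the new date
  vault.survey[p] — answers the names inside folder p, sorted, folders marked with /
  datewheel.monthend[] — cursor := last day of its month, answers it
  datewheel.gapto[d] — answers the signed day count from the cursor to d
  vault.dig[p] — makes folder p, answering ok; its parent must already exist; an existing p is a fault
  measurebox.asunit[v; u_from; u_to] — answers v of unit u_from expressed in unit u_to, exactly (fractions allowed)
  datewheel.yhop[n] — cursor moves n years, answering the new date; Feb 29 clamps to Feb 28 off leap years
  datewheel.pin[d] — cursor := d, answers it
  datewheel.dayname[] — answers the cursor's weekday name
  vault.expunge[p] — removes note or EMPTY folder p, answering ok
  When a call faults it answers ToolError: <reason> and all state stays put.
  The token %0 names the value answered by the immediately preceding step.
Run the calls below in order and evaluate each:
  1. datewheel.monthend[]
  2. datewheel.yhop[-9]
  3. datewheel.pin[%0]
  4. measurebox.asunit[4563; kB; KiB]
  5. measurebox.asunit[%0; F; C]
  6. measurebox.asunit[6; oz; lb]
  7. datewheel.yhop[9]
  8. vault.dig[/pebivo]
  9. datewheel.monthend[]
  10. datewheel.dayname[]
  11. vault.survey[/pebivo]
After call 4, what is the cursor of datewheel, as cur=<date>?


% monthend
  1793-06-30
% yhop n=-9
  1784-06-30
% pin d=%0
  1784-06-30
% asunit v=4563 u_from=kB u_to=KiB
  570375/128
% asunit v=%0 u_from=F u_to=C
  2831395/1152
% asunit v=6 u_from=oz u_to=lb
  3/8
% yhop n=9
  1793-06-30
% dig p=/pebivo
  ok
% monthend
  1793-06-30
% dayname
  Sunday
% survey p=/pebivo
  []

Answer: cur=1784-06-30


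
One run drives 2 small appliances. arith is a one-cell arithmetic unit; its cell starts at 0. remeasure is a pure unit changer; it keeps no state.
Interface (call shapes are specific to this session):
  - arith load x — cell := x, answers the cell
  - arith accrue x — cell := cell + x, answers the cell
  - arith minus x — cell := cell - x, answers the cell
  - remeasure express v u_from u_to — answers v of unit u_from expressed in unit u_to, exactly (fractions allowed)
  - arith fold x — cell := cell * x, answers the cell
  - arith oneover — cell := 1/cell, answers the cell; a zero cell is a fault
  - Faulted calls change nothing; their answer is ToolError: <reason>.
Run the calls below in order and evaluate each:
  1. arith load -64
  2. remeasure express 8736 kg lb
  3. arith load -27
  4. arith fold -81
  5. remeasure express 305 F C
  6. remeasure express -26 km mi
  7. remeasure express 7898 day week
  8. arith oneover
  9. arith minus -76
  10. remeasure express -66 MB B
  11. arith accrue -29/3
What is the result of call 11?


Answer: 145072/2187

Derivation:
# arith load(x=-64) : -64
# remeasure express(v=8736, u_from=kg, u_to=lb) : 124800000000/6479891
# arith load(x=-27) : -27
# arith fold(x=-81) : 2187
# remeasure express(v=305, u_from=F, u_to=C) : 455/3
# remeasure express(v=-26, u_from=km, u_to=mi) : -203125/12573
# remeasure express(v=7898, u_from=day, u_to=week) : 7898/7
# arith oneover() : 1/2187
# arith minus(x=-76) : 166213/2187
# remeasure express(v=-66, u_from=MB, u_to=B) : -66000000
# arith accrue(x=-29/3) : 145072/2187


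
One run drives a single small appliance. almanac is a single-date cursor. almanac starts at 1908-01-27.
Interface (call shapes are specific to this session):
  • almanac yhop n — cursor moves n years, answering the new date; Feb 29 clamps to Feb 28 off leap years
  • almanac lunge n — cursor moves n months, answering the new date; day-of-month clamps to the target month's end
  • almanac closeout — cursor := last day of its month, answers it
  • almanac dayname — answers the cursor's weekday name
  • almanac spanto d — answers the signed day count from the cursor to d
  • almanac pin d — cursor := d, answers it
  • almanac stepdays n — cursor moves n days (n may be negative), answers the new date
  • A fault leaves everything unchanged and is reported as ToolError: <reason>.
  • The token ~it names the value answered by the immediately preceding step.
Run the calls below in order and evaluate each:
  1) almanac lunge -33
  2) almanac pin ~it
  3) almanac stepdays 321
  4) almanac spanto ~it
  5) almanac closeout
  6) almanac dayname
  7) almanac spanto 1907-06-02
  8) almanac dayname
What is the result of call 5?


Answer: 1906-03-31

Derivation:
-- 1. almanac lunge(n=-33) => 1905-04-27
-- 2. almanac pin(d=~it) => 1905-04-27
-- 3. almanac stepdays(n=321) => 1906-03-14
-- 4. almanac spanto(d=~it) => 0
-- 5. almanac closeout() => 1906-03-31
-- 6. almanac dayname() => Saturday
-- 7. almanac spanto(d=1907-06-02) => 428
-- 8. almanac dayname() => Saturday


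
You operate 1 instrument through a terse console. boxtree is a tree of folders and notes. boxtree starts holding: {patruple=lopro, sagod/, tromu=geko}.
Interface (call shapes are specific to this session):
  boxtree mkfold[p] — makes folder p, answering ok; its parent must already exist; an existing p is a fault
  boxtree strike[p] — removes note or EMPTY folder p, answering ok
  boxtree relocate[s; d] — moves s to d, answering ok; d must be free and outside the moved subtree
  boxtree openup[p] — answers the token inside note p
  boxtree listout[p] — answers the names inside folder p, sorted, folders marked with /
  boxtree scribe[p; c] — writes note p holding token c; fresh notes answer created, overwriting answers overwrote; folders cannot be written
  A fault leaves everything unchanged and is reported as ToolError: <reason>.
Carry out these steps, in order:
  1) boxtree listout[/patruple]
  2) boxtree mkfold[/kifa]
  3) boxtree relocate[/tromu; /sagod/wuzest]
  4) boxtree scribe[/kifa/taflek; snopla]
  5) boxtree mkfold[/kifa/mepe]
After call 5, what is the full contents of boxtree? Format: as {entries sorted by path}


Answer: {kifa/, kifa/mepe/, kifa/taflek=snopla, patruple=lopro, sagod/, sagod/wuzest=geko}

Derivation:
~$ boxtree listout p=/patruple
:: ToolError: not a directory
~$ boxtree mkfold p=/kifa
:: ok
~$ boxtree relocate s=/tromu d=/sagod/wuzest
:: ok
~$ boxtree scribe p=/kifa/taflek c=snopla
:: created
~$ boxtree mkfold p=/kifa/mepe
:: ok


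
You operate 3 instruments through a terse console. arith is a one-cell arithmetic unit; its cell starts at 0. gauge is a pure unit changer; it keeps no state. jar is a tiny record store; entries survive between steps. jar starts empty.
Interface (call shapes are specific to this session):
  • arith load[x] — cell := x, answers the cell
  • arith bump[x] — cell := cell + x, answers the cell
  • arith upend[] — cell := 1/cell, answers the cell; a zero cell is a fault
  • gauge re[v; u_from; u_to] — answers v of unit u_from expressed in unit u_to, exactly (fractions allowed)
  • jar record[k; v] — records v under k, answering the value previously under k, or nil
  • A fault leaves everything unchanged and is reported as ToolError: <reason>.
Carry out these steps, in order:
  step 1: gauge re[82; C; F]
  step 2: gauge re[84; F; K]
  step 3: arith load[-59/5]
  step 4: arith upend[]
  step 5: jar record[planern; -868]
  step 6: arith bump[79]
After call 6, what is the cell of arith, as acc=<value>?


Answer: acc=4656/59

Derivation:
~$ gauge re v='82' u_from='C' u_to='F'
[out] 898/5
~$ gauge re v='84' u_from='F' u_to='K'
[out] 54367/180
~$ arith load x='-59/5'
[out] -59/5
~$ arith upend
[out] -5/59
~$ jar record k='planern' v='-868'
[out] nil
~$ arith bump x='79'
[out] 4656/59


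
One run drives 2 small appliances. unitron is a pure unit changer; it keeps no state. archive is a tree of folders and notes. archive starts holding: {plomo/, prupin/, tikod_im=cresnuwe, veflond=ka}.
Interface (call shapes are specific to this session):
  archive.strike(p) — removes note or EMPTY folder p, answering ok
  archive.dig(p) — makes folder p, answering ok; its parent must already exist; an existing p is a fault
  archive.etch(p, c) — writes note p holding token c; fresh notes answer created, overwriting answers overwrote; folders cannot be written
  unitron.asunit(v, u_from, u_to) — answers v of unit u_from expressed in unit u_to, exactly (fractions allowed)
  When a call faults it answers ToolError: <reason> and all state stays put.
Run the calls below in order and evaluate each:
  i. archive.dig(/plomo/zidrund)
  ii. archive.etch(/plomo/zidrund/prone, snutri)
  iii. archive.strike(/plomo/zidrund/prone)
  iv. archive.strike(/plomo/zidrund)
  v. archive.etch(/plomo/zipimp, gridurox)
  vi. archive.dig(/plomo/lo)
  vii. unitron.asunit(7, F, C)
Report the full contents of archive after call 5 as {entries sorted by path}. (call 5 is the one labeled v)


>>> dig p: /plomo/zidrund
:: ok
>>> etch p: /plomo/zidrund/prone c: snutri
:: created
>>> strike p: /plomo/zidrund/prone
:: ok
>>> strike p: /plomo/zidrund
:: ok
>>> etch p: /plomo/zipimp c: gridurox
:: created
>>> dig p: /plomo/lo
:: ok
>>> asunit v: 7 u_from: F u_to: C
:: -125/9

Answer: {plomo/, plomo/zipimp=gridurox, prupin/, tikod_im=cresnuwe, veflond=ka}


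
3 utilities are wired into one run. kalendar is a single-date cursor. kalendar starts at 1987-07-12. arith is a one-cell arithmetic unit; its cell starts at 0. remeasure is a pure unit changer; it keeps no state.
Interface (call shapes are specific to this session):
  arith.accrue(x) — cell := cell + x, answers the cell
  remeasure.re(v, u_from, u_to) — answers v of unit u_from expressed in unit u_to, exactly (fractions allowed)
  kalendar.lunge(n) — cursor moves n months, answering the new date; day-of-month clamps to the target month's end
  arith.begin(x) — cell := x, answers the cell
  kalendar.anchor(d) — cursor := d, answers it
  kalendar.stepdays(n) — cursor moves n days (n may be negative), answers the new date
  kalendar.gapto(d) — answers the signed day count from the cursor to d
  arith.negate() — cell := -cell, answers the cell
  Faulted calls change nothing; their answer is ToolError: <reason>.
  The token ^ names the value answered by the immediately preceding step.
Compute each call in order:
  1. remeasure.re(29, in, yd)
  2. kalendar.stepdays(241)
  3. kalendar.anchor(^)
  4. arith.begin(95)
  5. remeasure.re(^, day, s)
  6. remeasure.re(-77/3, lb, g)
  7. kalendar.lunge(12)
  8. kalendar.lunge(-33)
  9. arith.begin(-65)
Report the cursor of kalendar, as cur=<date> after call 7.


-- remeasure.re(v='29', u_from='in', u_to='yd') == 29/36
-- kalendar.stepdays(n='241') == 1988-03-09
-- kalendar.anchor(d='^') == 1988-03-09
-- arith.begin(x='95') == 95
-- remeasure.re(v='^', u_from='day', u_to='s') == 8208000
-- remeasure.re(v='-77/3', u_from='lb', u_to='g') == -3492661249/300000
-- kalendar.lunge(n='12') == 1989-03-09
-- kalendar.lunge(n='-33') == 1986-06-09
-- arith.begin(x='-65') == -65

Answer: cur=1989-03-09


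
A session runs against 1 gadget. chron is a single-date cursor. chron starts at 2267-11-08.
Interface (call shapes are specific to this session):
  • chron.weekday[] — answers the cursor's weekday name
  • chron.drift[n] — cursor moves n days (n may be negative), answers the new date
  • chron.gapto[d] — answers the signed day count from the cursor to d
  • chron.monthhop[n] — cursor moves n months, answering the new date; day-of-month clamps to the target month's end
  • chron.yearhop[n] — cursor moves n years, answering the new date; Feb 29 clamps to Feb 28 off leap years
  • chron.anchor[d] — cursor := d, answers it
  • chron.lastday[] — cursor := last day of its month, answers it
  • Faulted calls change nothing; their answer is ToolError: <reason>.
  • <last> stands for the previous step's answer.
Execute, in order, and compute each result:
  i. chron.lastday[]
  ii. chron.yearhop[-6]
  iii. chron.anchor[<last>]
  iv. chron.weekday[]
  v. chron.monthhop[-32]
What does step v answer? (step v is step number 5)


I invoke lastday, and observe 2267-11-30.
Next I call yearhop on n=-6, giving 2261-11-30.
Then anchor on d=<last>, which returns 2261-11-30.
Invoking weekday, giving Saturday.
I invoke monthhop on n=-32, giving 2259-03-30.

Answer: 2259-03-30


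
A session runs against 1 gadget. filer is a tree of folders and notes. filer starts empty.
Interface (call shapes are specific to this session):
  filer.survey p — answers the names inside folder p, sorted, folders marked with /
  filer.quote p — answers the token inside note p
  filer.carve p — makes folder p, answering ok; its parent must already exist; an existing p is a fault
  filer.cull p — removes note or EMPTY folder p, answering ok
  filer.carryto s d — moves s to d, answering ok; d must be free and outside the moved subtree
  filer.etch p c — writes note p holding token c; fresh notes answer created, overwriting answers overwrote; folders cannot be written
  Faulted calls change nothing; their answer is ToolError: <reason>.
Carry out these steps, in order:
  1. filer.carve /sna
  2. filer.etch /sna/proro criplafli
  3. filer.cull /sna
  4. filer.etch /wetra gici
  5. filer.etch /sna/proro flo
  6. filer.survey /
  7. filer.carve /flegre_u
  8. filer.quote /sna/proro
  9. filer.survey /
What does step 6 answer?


% filer.carve p='/sna'
= ok
% filer.etch p='/sna/proro' c='criplafli'
= created
% filer.cull p='/sna'
= ToolError: not empty
% filer.etch p='/wetra' c='gici'
= created
% filer.etch p='/sna/proro' c='flo'
= overwrote
% filer.survey p='/'
= [sna/, wetra]
% filer.carve p='/flegre_u'
= ok
% filer.quote p='/sna/proro'
= flo
% filer.survey p='/'
= [flegre_u/, sna/, wetra]

Answer: [sna/, wetra]


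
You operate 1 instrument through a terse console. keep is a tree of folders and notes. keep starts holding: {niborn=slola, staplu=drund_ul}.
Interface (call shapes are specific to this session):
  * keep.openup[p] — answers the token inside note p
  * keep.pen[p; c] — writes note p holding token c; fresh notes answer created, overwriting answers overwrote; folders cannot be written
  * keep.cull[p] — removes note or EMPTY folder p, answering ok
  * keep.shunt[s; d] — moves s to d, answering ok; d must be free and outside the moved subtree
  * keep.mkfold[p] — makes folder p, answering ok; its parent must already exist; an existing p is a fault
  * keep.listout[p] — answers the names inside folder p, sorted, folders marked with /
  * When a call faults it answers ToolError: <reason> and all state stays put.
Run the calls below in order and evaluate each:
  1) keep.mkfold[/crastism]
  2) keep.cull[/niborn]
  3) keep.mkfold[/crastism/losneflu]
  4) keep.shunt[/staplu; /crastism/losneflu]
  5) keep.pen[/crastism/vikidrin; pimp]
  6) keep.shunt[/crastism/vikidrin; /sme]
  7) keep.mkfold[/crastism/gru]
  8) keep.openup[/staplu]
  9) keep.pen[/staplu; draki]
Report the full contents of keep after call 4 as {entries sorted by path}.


Answer: {crastism/, crastism/losneflu/, staplu=drund_ul}

Derivation:
I try mkfold on p: /crastism, and get ok.
Next I call cull on p: /niborn, and see ok.
I try mkfold on p: /crastism/losneflu, giving ok.
I run shunt on s: /staplu, d: /crastism/losneflu, → ToolError: exists.
I try pen on p: /crastism/vikidrin, c: pimp: created.
Now I run shunt on s: /crastism/vikidrin, d: /sme, and see ok.
I try mkfold on p: /crastism/gru, which returns ok.
Using openup on p: /staplu, which returns drund_ul.
I run pen on p: /staplu, c: draki, and get overwrote.


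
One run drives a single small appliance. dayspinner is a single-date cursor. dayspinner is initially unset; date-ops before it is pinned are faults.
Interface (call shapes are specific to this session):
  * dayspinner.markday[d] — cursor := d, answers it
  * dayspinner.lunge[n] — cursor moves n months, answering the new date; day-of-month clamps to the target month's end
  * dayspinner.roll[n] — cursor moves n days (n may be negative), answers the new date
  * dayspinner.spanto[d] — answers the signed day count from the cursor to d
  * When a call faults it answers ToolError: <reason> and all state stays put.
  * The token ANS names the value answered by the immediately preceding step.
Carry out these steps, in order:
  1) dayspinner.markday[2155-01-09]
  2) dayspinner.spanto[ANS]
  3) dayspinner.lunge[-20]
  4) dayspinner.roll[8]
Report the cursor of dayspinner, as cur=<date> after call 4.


Answer: cur=2153-05-17

Derivation:
I use markday passing d: 2155-01-09, and see 2155-01-09.
Now I run spanto passing d: ANS, yielding 0.
I invoke lunge passing n: -20, — result: 2153-05-09.
Calling roll passing n: 8, and observe 2153-05-17.


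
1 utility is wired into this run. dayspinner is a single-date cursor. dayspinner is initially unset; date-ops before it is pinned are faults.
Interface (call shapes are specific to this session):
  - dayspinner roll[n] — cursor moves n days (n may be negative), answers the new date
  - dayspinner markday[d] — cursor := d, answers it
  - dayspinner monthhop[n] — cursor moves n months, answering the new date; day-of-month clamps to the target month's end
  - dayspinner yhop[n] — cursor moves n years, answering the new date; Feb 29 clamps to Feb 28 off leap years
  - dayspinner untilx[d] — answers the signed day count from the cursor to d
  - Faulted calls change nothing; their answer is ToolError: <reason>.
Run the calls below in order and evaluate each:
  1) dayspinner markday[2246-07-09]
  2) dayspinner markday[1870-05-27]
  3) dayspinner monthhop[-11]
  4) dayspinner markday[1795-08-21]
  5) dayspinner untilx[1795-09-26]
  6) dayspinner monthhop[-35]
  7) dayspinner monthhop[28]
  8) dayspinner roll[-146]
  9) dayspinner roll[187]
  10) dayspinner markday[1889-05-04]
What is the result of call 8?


→ dayspinner markday(d='2246-07-09')
← 2246-07-09
→ dayspinner markday(d='1870-05-27')
← 1870-05-27
→ dayspinner monthhop(n='-11')
← 1869-06-27
→ dayspinner markday(d='1795-08-21')
← 1795-08-21
→ dayspinner untilx(d='1795-09-26')
← 36
→ dayspinner monthhop(n='-35')
← 1792-09-21
→ dayspinner monthhop(n='28')
← 1795-01-21
→ dayspinner roll(n='-146')
← 1794-08-28
→ dayspinner roll(n='187')
← 1795-03-03
→ dayspinner markday(d='1889-05-04')
← 1889-05-04

Answer: 1794-08-28


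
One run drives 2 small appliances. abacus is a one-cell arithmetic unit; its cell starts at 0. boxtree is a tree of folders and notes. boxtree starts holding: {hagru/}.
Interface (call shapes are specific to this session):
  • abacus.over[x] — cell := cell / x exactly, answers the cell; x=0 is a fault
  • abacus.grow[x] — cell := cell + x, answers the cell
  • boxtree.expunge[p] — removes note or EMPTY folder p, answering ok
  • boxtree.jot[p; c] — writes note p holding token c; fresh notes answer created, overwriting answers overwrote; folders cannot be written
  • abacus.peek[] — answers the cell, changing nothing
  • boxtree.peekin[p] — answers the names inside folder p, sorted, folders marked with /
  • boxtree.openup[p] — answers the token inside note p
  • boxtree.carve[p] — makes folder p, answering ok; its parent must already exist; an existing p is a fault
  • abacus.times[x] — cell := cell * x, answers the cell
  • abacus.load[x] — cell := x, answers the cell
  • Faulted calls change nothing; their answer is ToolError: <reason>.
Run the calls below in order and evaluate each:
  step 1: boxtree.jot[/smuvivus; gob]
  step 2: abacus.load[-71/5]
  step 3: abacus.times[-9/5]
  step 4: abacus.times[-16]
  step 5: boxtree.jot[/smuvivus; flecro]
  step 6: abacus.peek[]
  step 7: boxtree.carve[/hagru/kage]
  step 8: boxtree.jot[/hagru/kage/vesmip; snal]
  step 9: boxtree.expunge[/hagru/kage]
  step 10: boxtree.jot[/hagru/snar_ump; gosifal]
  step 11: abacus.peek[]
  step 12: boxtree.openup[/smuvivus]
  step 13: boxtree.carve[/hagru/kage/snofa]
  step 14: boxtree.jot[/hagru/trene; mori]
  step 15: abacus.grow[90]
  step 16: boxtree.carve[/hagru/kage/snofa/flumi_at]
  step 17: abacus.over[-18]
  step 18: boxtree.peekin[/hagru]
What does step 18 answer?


Answer: [kage/, snar_ump, trene]

Derivation:
[in] boxtree.jot p='/smuvivus' c='gob'
  created
[in] abacus.load x='-71/5'
  -71/5
[in] abacus.times x='-9/5'
  639/25
[in] abacus.times x='-16'
  -10224/25
[in] boxtree.jot p='/smuvivus' c='flecro'
  overwrote
[in] abacus.peek
  -10224/25
[in] boxtree.carve p='/hagru/kage'
  ok
[in] boxtree.jot p='/hagru/kage/vesmip' c='snal'
  created
[in] boxtree.expunge p='/hagru/kage'
  ToolError: not empty
[in] boxtree.jot p='/hagru/snar_ump' c='gosifal'
  created
[in] abacus.peek
  -10224/25
[in] boxtree.openup p='/smuvivus'
  flecro
[in] boxtree.carve p='/hagru/kage/snofa'
  ok
[in] boxtree.jot p='/hagru/trene' c='mori'
  created
[in] abacus.grow x='90'
  -7974/25
[in] boxtree.carve p='/hagru/kage/snofa/flumi_at'
  ok
[in] abacus.over x='-18'
  443/25
[in] boxtree.peekin p='/hagru'
  [kage/, snar_ump, trene]


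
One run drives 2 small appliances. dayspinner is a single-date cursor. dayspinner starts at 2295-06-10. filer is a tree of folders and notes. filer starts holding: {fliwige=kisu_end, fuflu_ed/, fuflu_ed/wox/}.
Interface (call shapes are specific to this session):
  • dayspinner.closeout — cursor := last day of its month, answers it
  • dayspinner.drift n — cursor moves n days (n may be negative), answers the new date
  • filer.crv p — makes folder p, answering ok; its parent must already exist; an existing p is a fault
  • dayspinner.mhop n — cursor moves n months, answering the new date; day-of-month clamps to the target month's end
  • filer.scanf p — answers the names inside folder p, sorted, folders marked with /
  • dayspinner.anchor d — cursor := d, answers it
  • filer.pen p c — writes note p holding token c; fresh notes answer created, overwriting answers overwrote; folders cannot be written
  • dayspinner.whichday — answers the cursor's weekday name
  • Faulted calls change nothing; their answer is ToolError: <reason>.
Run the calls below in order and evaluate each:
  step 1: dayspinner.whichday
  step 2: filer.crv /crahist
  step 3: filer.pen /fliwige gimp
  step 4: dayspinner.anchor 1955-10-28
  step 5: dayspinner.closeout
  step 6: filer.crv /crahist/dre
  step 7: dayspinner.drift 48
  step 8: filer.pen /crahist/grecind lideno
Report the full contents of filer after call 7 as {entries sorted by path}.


Answer: {crahist/, crahist/dre/, fliwige=gimp, fuflu_ed/, fuflu_ed/wox/}

Derivation:
Do: dayspinner.whichday[]
See: Monday
Do: filer.crv[p: /crahist]
See: ok
Do: filer.pen[p: /fliwige; c: gimp]
See: overwrote
Do: dayspinner.anchor[d: 1955-10-28]
See: 1955-10-28
Do: dayspinner.closeout[]
See: 1955-10-31
Do: filer.crv[p: /crahist/dre]
See: ok
Do: dayspinner.drift[n: 48]
See: 1955-12-18
Do: filer.pen[p: /crahist/grecind; c: lideno]
See: created


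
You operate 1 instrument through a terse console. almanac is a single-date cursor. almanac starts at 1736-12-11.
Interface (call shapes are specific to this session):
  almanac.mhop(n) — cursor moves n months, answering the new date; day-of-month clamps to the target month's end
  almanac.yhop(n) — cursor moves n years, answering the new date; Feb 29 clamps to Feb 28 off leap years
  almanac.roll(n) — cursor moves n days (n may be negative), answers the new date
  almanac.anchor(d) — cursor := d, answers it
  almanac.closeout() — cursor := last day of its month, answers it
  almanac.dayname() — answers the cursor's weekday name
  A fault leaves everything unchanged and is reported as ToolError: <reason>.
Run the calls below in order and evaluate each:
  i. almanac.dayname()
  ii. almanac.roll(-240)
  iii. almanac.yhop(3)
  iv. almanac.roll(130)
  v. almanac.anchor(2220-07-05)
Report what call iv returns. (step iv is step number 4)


Answer: 1739-08-23

Derivation:
I use almanac.dayname(), giving Tuesday.
I call almanac.roll passing -240, — result: 1736-04-15.
I run almanac.yhop passing 3, giving 1739-04-15.
Then almanac.roll passing 130, → 1739-08-23.
Now I run almanac.anchor passing 2220-07-05, and observe 2220-07-05.


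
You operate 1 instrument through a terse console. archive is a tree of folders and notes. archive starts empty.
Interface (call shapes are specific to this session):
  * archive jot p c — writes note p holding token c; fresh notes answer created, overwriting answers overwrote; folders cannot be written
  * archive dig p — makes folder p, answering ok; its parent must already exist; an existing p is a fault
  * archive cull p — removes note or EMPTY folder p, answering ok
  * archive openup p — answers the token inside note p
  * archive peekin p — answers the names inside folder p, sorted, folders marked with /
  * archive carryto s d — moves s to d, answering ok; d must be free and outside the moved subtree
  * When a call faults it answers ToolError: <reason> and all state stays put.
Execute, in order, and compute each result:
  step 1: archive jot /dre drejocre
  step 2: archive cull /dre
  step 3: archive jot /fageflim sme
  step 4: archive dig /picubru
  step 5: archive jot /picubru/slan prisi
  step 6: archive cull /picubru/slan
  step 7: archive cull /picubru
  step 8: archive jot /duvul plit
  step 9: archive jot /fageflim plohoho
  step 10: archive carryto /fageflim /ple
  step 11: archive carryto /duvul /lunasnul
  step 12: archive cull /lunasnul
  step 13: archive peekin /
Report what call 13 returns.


Answer: [ple]

Derivation:
>>> archive jot p: /dre c: drejocre
:: created
>>> archive cull p: /dre
:: ok
>>> archive jot p: /fageflim c: sme
:: created
>>> archive dig p: /picubru
:: ok
>>> archive jot p: /picubru/slan c: prisi
:: created
>>> archive cull p: /picubru/slan
:: ok
>>> archive cull p: /picubru
:: ok
>>> archive jot p: /duvul c: plit
:: created
>>> archive jot p: /fageflim c: plohoho
:: overwrote
>>> archive carryto s: /fageflim d: /ple
:: ok
>>> archive carryto s: /duvul d: /lunasnul
:: ok
>>> archive cull p: /lunasnul
:: ok
>>> archive peekin p: /
:: [ple]


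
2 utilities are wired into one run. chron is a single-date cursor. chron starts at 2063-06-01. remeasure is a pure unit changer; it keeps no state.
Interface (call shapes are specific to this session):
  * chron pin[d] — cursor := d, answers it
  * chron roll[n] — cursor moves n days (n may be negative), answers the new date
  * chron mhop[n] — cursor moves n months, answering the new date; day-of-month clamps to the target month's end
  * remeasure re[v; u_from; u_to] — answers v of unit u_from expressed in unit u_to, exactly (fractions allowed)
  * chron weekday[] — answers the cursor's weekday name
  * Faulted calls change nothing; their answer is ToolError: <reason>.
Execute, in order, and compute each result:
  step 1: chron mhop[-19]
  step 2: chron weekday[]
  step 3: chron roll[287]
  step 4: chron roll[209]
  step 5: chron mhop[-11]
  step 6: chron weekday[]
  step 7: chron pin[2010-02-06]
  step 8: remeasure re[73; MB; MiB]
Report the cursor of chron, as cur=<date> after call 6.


% 1. chron mhop(n→-19) -> 2061-11-01
% 2. chron weekday() -> Tuesday
% 3. chron roll(n→287) -> 2062-08-15
% 4. chron roll(n→209) -> 2063-03-12
% 5. chron mhop(n→-11) -> 2062-04-12
% 6. chron weekday() -> Wednesday
% 7. chron pin(d→2010-02-06) -> 2010-02-06
% 8. remeasure re(v→73, u_from→MB, u_to→MiB) -> 1140625/16384

Answer: cur=2062-04-12


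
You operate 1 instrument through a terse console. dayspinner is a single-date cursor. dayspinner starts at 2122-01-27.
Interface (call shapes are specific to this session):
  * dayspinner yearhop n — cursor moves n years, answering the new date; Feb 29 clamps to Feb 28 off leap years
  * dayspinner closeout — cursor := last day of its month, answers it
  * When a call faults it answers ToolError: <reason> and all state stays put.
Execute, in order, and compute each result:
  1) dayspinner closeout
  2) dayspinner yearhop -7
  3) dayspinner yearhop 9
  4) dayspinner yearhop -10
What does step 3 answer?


Answer: 2124-01-31

Derivation:
! 1. dayspinner closeout() ~> 2122-01-31
! 2. dayspinner yearhop(n: -7) ~> 2115-01-31
! 3. dayspinner yearhop(n: 9) ~> 2124-01-31
! 4. dayspinner yearhop(n: -10) ~> 2114-01-31


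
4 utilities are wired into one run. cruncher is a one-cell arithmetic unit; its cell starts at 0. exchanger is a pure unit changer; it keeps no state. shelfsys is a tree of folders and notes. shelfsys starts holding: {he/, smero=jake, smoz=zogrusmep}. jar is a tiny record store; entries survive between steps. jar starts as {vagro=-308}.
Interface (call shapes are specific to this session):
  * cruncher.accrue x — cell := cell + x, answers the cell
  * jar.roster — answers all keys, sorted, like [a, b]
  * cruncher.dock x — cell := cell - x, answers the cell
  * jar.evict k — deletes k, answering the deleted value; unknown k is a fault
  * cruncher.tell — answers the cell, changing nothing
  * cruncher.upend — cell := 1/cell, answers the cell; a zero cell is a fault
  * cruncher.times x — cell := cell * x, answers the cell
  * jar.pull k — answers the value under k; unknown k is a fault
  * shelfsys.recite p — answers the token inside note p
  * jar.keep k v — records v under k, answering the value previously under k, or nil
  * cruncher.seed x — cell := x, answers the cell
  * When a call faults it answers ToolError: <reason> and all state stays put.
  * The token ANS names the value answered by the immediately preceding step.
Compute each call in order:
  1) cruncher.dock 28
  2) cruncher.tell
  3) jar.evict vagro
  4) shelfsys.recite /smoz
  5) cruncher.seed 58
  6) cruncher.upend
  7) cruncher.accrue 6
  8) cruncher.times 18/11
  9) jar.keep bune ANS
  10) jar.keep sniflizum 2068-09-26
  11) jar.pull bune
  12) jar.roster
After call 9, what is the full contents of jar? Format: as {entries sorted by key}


·→ cruncher.dock(x=28)
·← -28
·→ cruncher.tell()
·← -28
·→ jar.evict(k=vagro)
·← -308
·→ shelfsys.recite(p=/smoz)
·← zogrusmep
·→ cruncher.seed(x=58)
·← 58
·→ cruncher.upend()
·← 1/58
·→ cruncher.accrue(x=6)
·← 349/58
·→ cruncher.times(x=18/11)
·← 3141/319
·→ jar.keep(k=bune, v=ANS)
·← nil
·→ jar.keep(k=sniflizum, v=2068-09-26)
·← nil
·→ jar.pull(k=bune)
·← 3141/319
·→ jar.roster()
·← [bune, sniflizum]

Answer: {bune=3141/319}


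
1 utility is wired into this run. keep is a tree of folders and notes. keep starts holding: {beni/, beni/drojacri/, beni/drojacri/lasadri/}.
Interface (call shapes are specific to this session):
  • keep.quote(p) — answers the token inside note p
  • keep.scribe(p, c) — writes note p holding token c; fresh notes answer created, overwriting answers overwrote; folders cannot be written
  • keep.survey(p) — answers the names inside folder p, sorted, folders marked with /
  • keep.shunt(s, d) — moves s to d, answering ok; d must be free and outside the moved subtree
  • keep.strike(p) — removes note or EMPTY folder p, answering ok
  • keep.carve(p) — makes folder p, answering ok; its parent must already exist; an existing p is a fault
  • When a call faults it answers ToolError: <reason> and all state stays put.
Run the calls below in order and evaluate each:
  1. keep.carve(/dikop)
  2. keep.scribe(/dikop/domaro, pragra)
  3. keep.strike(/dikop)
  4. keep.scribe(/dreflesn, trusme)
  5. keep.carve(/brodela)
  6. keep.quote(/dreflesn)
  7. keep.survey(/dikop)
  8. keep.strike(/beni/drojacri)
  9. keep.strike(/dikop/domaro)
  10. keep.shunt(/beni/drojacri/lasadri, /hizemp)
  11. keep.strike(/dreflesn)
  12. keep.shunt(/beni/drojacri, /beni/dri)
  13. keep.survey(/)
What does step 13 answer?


Answer: [beni/, brodela/, dikop/, hizemp/]

Derivation:
Do: keep.carve[p→/dikop]
See: ok
Do: keep.scribe[p→/dikop/domaro; c→pragra]
See: created
Do: keep.strike[p→/dikop]
See: ToolError: not empty
Do: keep.scribe[p→/dreflesn; c→trusme]
See: created
Do: keep.carve[p→/brodela]
See: ok
Do: keep.quote[p→/dreflesn]
See: trusme
Do: keep.survey[p→/dikop]
See: [domaro]
Do: keep.strike[p→/beni/drojacri]
See: ToolError: not empty
Do: keep.strike[p→/dikop/domaro]
See: ok
Do: keep.shunt[s→/beni/drojacri/lasadri; d→/hizemp]
See: ok
Do: keep.strike[p→/dreflesn]
See: ok
Do: keep.shunt[s→/beni/drojacri; d→/beni/dri]
See: ok
Do: keep.survey[p→/]
See: [beni/, brodela/, dikop/, hizemp/]


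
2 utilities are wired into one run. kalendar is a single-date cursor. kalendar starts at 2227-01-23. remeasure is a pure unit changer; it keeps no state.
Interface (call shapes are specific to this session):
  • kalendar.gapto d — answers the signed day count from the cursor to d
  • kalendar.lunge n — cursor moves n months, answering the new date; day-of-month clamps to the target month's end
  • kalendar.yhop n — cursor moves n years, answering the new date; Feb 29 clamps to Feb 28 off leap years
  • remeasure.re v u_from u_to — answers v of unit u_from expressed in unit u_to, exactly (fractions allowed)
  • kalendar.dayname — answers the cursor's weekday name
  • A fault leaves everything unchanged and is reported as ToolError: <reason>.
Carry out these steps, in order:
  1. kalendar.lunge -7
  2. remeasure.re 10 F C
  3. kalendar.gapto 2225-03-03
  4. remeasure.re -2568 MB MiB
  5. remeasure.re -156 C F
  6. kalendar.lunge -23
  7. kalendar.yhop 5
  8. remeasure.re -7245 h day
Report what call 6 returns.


~$ kalendar.lunge n=-7
  2226-06-23
~$ remeasure.re v=10 u_from=F u_to=C
  -110/9
~$ kalendar.gapto d=2225-03-03
  -477
~$ remeasure.re v=-2568 u_from=MB u_to=MiB
  -5015625/2048
~$ remeasure.re v=-156 u_from=C u_to=F
  -1244/5
~$ kalendar.lunge n=-23
  2224-07-23
~$ kalendar.yhop n=5
  2229-07-23
~$ remeasure.re v=-7245 u_from=h u_to=day
  -2415/8

Answer: 2224-07-23


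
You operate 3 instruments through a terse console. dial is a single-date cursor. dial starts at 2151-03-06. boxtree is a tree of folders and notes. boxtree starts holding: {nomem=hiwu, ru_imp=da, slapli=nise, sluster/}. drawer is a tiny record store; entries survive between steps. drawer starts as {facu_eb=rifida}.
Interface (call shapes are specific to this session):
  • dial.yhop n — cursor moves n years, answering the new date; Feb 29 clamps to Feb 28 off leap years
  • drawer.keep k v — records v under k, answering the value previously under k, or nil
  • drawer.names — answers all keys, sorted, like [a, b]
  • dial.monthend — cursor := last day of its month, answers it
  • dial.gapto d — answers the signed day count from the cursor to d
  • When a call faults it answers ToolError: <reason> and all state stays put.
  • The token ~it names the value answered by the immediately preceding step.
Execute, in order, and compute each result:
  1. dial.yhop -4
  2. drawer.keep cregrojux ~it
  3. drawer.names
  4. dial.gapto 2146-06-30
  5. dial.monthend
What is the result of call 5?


>>> dial.yhop -4
:: 2147-03-06
>>> drawer.keep cregrojux ~it
:: nil
>>> drawer.names
:: [cregrojux, facu_eb]
>>> dial.gapto 2146-06-30
:: -249
>>> dial.monthend
:: 2147-03-31

Answer: 2147-03-31
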